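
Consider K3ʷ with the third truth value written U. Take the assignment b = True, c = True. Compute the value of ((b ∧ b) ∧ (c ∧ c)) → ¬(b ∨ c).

b ∧ b = True ∧ True = True
c ∧ c = True ∧ True = True
(b ∧ b) ∧ (c ∧ c) = True ∧ True = True
b ∨ c = True ∨ True = True
¬(b ∨ c) = ¬True = False
((b ∧ b) ∧ (c ∧ c)) → ¬(b ∨ c) = True → False = False

False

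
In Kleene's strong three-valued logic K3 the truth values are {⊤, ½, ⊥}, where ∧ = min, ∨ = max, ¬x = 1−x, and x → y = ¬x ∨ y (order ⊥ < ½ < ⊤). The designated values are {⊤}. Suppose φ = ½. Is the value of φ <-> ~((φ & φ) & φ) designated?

φ & φ = ½ & ½ = ½
(φ & φ) & φ = ½ & ½ = ½
~((φ & φ) & φ) = ~½ = ½
φ <-> ~((φ & φ) & φ) = ½ <-> ½ = ½
½ ∉ {⊤}.

No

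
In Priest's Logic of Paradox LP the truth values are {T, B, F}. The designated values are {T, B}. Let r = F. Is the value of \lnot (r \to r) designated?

No

r \to r = F \to F = T
\lnot (r \to r) = \lnot T = F
F ∉ {T, B}.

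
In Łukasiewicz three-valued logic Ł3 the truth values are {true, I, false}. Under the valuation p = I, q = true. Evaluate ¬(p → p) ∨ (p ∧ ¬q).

p → p = I → I = true  [min(1, 1−½+½)]
¬(p → p) = ¬true = false
¬q = ¬true = false
p ∧ ¬q = I ∧ false = false
¬(p → p) ∨ (p ∧ ¬q) = false ∨ false = false

false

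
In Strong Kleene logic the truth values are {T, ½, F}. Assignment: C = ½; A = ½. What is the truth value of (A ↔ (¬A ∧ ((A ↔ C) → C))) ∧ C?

¬A = ¬½ = ½
A ↔ C = ½ ↔ ½ = ½
(A ↔ C) → C = ½ → ½ = ½  [¬½ ∨ ½]
¬A ∧ ((A ↔ C) → C) = ½ ∧ ½ = ½
A ↔ (¬A ∧ ((A ↔ C) → C)) = ½ ↔ ½ = ½
(A ↔ (¬A ∧ ((A ↔ C) → C))) ∧ C = ½ ∧ ½ = ½

½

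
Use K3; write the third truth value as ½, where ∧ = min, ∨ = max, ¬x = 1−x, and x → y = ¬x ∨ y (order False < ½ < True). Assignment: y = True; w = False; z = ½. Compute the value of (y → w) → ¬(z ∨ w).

y → w = True → False = False
z ∨ w = ½ ∨ False = ½
¬(z ∨ w) = ¬½ = ½
(y → w) → ¬(z ∨ w) = False → ½ = True  [¬False ∨ ½]

True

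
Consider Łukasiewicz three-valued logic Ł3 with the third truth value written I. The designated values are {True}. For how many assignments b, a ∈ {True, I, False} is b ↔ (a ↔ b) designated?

4

Designated under: (b=True, a=True); (b=I, a=True); (b=I, a=False); (b=False, a=True).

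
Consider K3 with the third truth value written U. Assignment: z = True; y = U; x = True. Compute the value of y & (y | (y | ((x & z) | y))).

U

x & z = True & True = True
(x & z) | y = True | U = True
y | ((x & z) | y) = U | True = True
y | (y | ((x & z) | y)) = U | True = True
y & (y | (y | ((x & z) | y))) = U & True = U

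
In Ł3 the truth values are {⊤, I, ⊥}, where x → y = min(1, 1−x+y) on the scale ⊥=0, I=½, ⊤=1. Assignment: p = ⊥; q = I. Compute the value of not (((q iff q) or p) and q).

I

q iff q = I iff I = ⊤  [1 − |½−½|]
(q iff q) or p = ⊤ or ⊥ = ⊤
((q iff q) or p) and q = ⊤ and I = I
not (((q iff q) or p) and q) = not I = I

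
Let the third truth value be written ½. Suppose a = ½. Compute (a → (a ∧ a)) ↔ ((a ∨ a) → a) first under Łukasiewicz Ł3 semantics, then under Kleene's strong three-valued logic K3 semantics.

In Łukasiewicz Ł3: a ∧ a = ½ ∧ ½ = ½
a → (a ∧ a) = ½ → ½ = true
a ∨ a = ½ ∨ ½ = ½
(a ∨ a) → a = ½ → ½ = true
(a → (a ∧ a)) ↔ ((a ∨ a) → a) = true ↔ true = true
In Kleene's strong three-valued logic K3: a ∧ a = ½ ∧ ½ = ½
a → (a ∧ a) = ½ → ½ = ½  [¬½ ∨ ½]
a ∨ a = ½ ∨ ½ = ½
(a ∨ a) → a = ½ → ½ = ½
(a → (a ∧ a)) ↔ ((a ∨ a) → a) = ½ ↔ ½ = ½
They differ because Łukasiewicz Ł3 and Kleene's strong three-valued logic K3 treat ½ differently under implication.

true; ½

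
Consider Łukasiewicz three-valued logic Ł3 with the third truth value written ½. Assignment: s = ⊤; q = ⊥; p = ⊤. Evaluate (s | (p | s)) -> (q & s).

p | s = ⊤ | ⊤ = ⊤
s | (p | s) = ⊤ | ⊤ = ⊤
q & s = ⊥ & ⊤ = ⊥
(s | (p | s)) -> (q & s) = ⊤ -> ⊥ = ⊥

⊥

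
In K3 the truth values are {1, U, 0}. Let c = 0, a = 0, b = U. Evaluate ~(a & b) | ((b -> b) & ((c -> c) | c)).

a & b = 0 & U = 0
~(a & b) = ~0 = 1
b -> b = U -> U = U  [~U | U]
c -> c = 0 -> 0 = 1
(c -> c) | c = 1 | 0 = 1
(b -> b) & ((c -> c) | c) = U & 1 = U
~(a & b) | ((b -> b) & ((c -> c) | c)) = 1 | U = 1

1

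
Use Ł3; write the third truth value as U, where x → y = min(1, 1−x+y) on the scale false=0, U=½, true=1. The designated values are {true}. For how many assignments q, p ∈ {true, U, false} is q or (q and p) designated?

3

Designated under: (q=true, p=true); (q=true, p=U); (q=true, p=false).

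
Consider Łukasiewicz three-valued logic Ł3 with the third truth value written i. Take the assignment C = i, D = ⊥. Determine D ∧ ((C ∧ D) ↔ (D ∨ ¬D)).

C ∧ D = i ∧ ⊥ = ⊥
¬D = ¬⊥ = ⊤
D ∨ ¬D = ⊥ ∨ ⊤ = ⊤
(C ∧ D) ↔ (D ∨ ¬D) = ⊥ ↔ ⊤ = ⊥
D ∧ ((C ∧ D) ↔ (D ∨ ¬D)) = ⊥ ∧ ⊥ = ⊥

⊥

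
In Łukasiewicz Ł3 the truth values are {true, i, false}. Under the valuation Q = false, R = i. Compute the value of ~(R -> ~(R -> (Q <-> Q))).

Q <-> Q = false <-> false = true
R -> (Q <-> Q) = i -> true = true  [min(1, 1−½+1)]
~(R -> (Q <-> Q)) = ~true = false
R -> ~(R -> (Q <-> Q)) = i -> false = i
~(R -> ~(R -> (Q <-> Q))) = ~i = i

i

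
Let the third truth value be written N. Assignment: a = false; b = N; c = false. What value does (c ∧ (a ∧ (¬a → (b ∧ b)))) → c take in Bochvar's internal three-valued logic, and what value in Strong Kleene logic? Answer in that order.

N; true

In Bochvar's internal three-valued logic: ¬a = ¬false = true
b ∧ b = N ∧ N = N
¬a → (b ∧ b) = true → N = N  [any arg is the third value ⇒ result is the third value]
a ∧ (¬a → (b ∧ b)) = false ∧ N = N
c ∧ (a ∧ (¬a → (b ∧ b))) = false ∧ N = N
(c ∧ (a ∧ (¬a → (b ∧ b)))) → c = N → false = N
In Strong Kleene logic: ¬a = ¬false = true
b ∧ b = N ∧ N = N
¬a → (b ∧ b) = true → N = N  [¬true ∨ N]
a ∧ (¬a → (b ∧ b)) = false ∧ N = false
c ∧ (a ∧ (¬a → (b ∧ b))) = false ∧ false = false
(c ∧ (a ∧ (¬a → (b ∧ b)))) → c = false → false = true
They differ because Bochvar's internal three-valued logic and Strong Kleene logic treat N differently under the binary connectives.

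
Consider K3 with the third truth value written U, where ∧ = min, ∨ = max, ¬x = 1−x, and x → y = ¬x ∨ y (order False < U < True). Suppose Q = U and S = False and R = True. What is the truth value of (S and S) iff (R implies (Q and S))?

S and S = False and False = False
Q and S = U and False = False
R implies (Q and S) = True implies False = False
(S and S) iff (R implies (Q and S)) = False iff False = True

True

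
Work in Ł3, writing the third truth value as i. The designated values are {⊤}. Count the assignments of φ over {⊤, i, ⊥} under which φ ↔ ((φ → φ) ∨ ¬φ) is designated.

1

φ=⊤: ⊤ ✓
φ=i: i ·
φ=⊥: ⊥ ·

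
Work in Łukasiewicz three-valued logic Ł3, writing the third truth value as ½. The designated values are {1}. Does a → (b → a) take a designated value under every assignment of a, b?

Every assignment of a, b over {1, ½, 0} gives a value in {1}.
In particular, with a=½, b=½: a → (b → a) = 1.

Yes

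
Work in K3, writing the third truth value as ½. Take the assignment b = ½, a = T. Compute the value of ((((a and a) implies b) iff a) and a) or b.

a and a = T and T = T
(a and a) implies b = T implies ½ = ½  [not T or ½]
((a and a) implies b) iff a = ½ iff T = ½
(((a and a) implies b) iff a) and a = ½ and T = ½
((((a and a) implies b) iff a) and a) or b = ½ or ½ = ½

½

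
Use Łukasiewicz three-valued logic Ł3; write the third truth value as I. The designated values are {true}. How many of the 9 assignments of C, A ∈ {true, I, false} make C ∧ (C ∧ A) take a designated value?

1

Designated under: (C=true, A=true).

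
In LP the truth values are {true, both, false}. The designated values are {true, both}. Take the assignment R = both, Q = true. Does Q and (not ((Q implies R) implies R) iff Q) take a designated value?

Q implies R = true implies both = both
(Q implies R) implies R = both implies both = both
not ((Q implies R) implies R) = not both = both
not ((Q implies R) implies R) iff Q = both iff true = both
Q and (not ((Q implies R) implies R) iff Q) = true and both = both
both ∈ {true, both}.

Yes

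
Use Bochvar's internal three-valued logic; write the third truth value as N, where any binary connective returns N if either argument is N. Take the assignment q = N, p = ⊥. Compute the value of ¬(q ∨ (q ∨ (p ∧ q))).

N

p ∧ q = ⊥ ∧ N = N
q ∨ (p ∧ q) = N ∨ N = N
q ∨ (q ∨ (p ∧ q)) = N ∨ N = N
¬(q ∨ (q ∨ (p ∧ q))) = ¬N = N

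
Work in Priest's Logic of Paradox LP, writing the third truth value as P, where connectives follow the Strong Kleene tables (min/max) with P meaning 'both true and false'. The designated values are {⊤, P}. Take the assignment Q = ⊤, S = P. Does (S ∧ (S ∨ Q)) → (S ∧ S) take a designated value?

S ∨ Q = P ∨ ⊤ = ⊤
S ∧ (S ∨ Q) = P ∧ ⊤ = P
S ∧ S = P ∧ P = P
(S ∧ (S ∨ Q)) → (S ∧ S) = P → P = P  [¬P ∨ P]
P ∈ {⊤, P}.

Yes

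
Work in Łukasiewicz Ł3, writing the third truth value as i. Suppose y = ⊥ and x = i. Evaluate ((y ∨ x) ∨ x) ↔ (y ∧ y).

i

y ∨ x = ⊥ ∨ i = i
(y ∨ x) ∨ x = i ∨ i = i
y ∧ y = ⊥ ∧ ⊥ = ⊥
((y ∨ x) ∨ x) ↔ (y ∧ y) = i ↔ ⊥ = i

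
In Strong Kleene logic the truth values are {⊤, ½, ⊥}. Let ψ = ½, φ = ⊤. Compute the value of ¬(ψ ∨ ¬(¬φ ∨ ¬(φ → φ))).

¬φ = ¬⊤ = ⊥
φ → φ = ⊤ → ⊤ = ⊤
¬(φ → φ) = ¬⊤ = ⊥
¬φ ∨ ¬(φ → φ) = ⊥ ∨ ⊥ = ⊥
¬(¬φ ∨ ¬(φ → φ)) = ¬⊥ = ⊤
ψ ∨ ¬(¬φ ∨ ¬(φ → φ)) = ½ ∨ ⊤ = ⊤
¬(ψ ∨ ¬(¬φ ∨ ¬(φ → φ))) = ¬⊤ = ⊥

⊥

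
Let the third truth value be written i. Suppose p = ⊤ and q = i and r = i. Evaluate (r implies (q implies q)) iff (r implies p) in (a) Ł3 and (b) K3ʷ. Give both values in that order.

⊤; i

In Ł3: q implies q = i implies i = ⊤
r implies (q implies q) = i implies ⊤ = ⊤
r implies p = i implies ⊤ = ⊤
(r implies (q implies q)) iff (r implies p) = ⊤ iff ⊤ = ⊤
In K3ʷ: q implies q = i implies i = i  [any arg is the third value ⇒ result is the third value]
r implies (q implies q) = i implies i = i
r implies p = i implies ⊤ = i
(r implies (q implies q)) iff (r implies p) = i iff i = i
They differ because Ł3 and K3ʷ treat i differently under the binary connectives.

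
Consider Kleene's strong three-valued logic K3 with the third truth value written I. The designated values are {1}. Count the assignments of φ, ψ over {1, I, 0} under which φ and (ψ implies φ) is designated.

3

Designated under: (φ=1, ψ=1); (φ=1, ψ=I); (φ=1, ψ=0).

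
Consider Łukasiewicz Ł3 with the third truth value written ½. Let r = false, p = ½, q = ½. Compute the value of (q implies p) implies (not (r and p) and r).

q implies p = ½ implies ½ = true  [min(1, 1−½+½)]
r and p = false and ½ = false
not (r and p) = not false = true
not (r and p) and r = true and false = false
(q implies p) implies (not (r and p) and r) = true implies false = false

false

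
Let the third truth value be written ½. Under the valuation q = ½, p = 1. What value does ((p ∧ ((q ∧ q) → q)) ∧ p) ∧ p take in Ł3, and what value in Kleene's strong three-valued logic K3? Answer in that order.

In Ł3: q ∧ q = ½ ∧ ½ = ½
(q ∧ q) → q = ½ → ½ = 1  [min(1, 1−½+½)]
p ∧ ((q ∧ q) → q) = 1 ∧ 1 = 1
(p ∧ ((q ∧ q) → q)) ∧ p = 1 ∧ 1 = 1
((p ∧ ((q ∧ q) → q)) ∧ p) ∧ p = 1 ∧ 1 = 1
In Kleene's strong three-valued logic K3: q ∧ q = ½ ∧ ½ = ½
(q ∧ q) → q = ½ → ½ = ½  [¬½ ∨ ½]
p ∧ ((q ∧ q) → q) = 1 ∧ ½ = ½
(p ∧ ((q ∧ q) → q)) ∧ p = ½ ∧ 1 = ½
((p ∧ ((q ∧ q) → q)) ∧ p) ∧ p = ½ ∧ 1 = ½
They differ because Ł3 and Kleene's strong three-valued logic K3 treat ½ differently under implication.

1; ½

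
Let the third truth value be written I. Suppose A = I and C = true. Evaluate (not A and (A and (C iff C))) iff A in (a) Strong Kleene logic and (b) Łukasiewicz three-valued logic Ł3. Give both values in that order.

I; true

In Strong Kleene logic: not A = not I = I
C iff C = true iff true = true
A and (C iff C) = I and true = I
not A and (A and (C iff C)) = I and I = I
(not A and (A and (C iff C))) iff A = I iff I = I
In Łukasiewicz three-valued logic Ł3: not A = not I = I
C iff C = true iff true = true
A and (C iff C) = I and true = I
not A and (A and (C iff C)) = I and I = I
(not A and (A and (C iff C))) iff A = I iff I = true  [1 − |½−½|]
They differ because Strong Kleene logic and Łukasiewicz three-valued logic Ł3 treat I differently under implication.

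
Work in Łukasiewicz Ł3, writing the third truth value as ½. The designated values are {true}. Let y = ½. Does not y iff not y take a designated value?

not y = not ½ = ½
not y = not ½ = ½
not y iff not y = ½ iff ½ = true  [1 − |½−½|]
true ∈ {true}.

Yes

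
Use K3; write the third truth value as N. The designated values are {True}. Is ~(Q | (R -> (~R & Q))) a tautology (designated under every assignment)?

No

Countermodel: Q=True, R=True gives False, which is not designated.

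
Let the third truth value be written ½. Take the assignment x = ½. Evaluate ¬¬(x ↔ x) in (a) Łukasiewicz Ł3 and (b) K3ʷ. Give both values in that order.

In Łukasiewicz Ł3: x ↔ x = ½ ↔ ½ = True  [1 − |½−½|]
¬(x ↔ x) = ¬True = False
¬¬(x ↔ x) = ¬False = True
In K3ʷ: x ↔ x = ½ ↔ ½ = ½
¬(x ↔ x) = ¬½ = ½
¬¬(x ↔ x) = ¬½ = ½
They differ because Łukasiewicz Ł3 and K3ʷ treat ½ differently under the binary connectives.

True; ½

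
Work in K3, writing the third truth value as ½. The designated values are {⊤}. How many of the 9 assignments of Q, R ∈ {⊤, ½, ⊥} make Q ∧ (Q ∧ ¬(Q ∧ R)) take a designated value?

Designated under: (Q=⊤, R=⊥).

1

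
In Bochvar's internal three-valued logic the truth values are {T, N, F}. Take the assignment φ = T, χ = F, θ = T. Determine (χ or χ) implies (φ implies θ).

χ or χ = F or F = F
φ implies θ = T implies T = T
(χ or χ) implies (φ implies θ) = F implies T = T

T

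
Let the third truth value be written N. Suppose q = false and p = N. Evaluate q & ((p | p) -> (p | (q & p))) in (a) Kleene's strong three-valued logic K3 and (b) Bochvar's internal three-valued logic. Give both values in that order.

false; N

In Kleene's strong three-valued logic K3: p | p = N | N = N
q & p = false & N = false
p | (q & p) = N | false = N
(p | p) -> (p | (q & p)) = N -> N = N
q & ((p | p) -> (p | (q & p))) = false & N = false
In Bochvar's internal three-valued logic: p | p = N | N = N
q & p = false & N = N
p | (q & p) = N | N = N
(p | p) -> (p | (q & p)) = N -> N = N  [any arg is the third value ⇒ result is the third value]
q & ((p | p) -> (p | (q & p))) = false & N = N
They differ because Kleene's strong three-valued logic K3 and Bochvar's internal three-valued logic treat N differently under the binary connectives.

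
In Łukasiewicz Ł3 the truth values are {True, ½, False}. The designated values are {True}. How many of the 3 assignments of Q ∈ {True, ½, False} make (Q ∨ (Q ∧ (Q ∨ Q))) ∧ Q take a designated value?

1

Q=True: True ✓
Q=½: ½ ·
Q=False: False ·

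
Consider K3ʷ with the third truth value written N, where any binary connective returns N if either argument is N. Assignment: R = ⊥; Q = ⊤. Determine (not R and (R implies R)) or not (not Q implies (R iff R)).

⊤

not R = not ⊥ = ⊤
R implies R = ⊥ implies ⊥ = ⊤
not R and (R implies R) = ⊤ and ⊤ = ⊤
not Q = not ⊤ = ⊥
R iff R = ⊥ iff ⊥ = ⊤
not Q implies (R iff R) = ⊥ implies ⊤ = ⊤
not (not Q implies (R iff R)) = not ⊤ = ⊥
(not R and (R implies R)) or not (not Q implies (R iff R)) = ⊤ or ⊥ = ⊤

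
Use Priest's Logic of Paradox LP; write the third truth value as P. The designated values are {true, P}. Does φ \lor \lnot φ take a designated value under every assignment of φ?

Yes

Every assignment of φ over {true, P, false} gives a value in {true, P}.
In particular, with φ=P: φ \lor \lnot φ = P.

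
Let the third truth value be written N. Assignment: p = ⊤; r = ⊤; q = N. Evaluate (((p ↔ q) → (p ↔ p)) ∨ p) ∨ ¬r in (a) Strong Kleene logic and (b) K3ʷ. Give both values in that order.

⊤; N

In Strong Kleene logic: p ↔ q = ⊤ ↔ N = N
p ↔ p = ⊤ ↔ ⊤ = ⊤
(p ↔ q) → (p ↔ p) = N → ⊤ = ⊤  [¬N ∨ ⊤]
((p ↔ q) → (p ↔ p)) ∨ p = ⊤ ∨ ⊤ = ⊤
¬r = ¬⊤ = ⊥
(((p ↔ q) → (p ↔ p)) ∨ p) ∨ ¬r = ⊤ ∨ ⊥ = ⊤
In K3ʷ: p ↔ q = ⊤ ↔ N = N
p ↔ p = ⊤ ↔ ⊤ = ⊤
(p ↔ q) → (p ↔ p) = N → ⊤ = N  [any arg is the third value ⇒ result is the third value]
((p ↔ q) → (p ↔ p)) ∨ p = N ∨ ⊤ = N
¬r = ¬⊤ = ⊥
(((p ↔ q) → (p ↔ p)) ∨ p) ∨ ¬r = N ∨ ⊥ = N
They differ because Strong Kleene logic and K3ʷ treat N differently under the binary connectives.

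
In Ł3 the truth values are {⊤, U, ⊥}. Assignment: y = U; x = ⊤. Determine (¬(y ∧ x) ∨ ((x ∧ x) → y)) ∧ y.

y ∧ x = U ∧ ⊤ = U
¬(y ∧ x) = ¬U = U
x ∧ x = ⊤ ∧ ⊤ = ⊤
(x ∧ x) → y = ⊤ → U = U  [min(1, 1−1+½)]
¬(y ∧ x) ∨ ((x ∧ x) → y) = U ∨ U = U
(¬(y ∧ x) ∨ ((x ∧ x) → y)) ∧ y = U ∧ U = U

U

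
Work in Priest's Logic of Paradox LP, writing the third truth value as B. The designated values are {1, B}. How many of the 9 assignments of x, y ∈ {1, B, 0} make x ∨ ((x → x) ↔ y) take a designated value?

8

Of the 9 assignments, 8 give a value in {1, B}.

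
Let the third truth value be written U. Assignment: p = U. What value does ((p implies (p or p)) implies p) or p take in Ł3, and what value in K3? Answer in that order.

In Ł3: p or p = U or U = U
p implies (p or p) = U implies U = 1  [min(1, 1−½+½)]
(p implies (p or p)) implies p = 1 implies U = U
((p implies (p or p)) implies p) or p = U or U = U
In K3: p or p = U or U = U
p implies (p or p) = U implies U = U  [not U or U]
(p implies (p or p)) implies p = U implies U = U
((p implies (p or p)) implies p) or p = U or U = U

U; U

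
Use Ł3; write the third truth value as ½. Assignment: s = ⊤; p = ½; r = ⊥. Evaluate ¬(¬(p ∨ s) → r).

p ∨ s = ½ ∨ ⊤ = ⊤
¬(p ∨ s) = ¬⊤ = ⊥
¬(p ∨ s) → r = ⊥ → ⊥ = ⊤
¬(¬(p ∨ s) → r) = ¬⊤ = ⊥

⊥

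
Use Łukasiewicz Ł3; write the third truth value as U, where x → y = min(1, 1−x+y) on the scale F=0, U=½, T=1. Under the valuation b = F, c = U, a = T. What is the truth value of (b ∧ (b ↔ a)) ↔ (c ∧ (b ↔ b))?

b ↔ a = F ↔ T = F
b ∧ (b ↔ a) = F ∧ F = F
b ↔ b = F ↔ F = T
c ∧ (b ↔ b) = U ∧ T = U
(b ∧ (b ↔ a)) ↔ (c ∧ (b ↔ b)) = F ↔ U = U  [1 − |0−½|]

U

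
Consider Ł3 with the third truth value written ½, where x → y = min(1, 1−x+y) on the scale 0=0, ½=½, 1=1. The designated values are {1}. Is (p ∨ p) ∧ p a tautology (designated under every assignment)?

No

Countermodel: p=½ gives ½, which is not designated.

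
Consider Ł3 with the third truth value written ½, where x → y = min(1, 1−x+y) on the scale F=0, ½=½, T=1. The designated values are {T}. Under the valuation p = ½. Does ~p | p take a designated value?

No

~p = ~½ = ½
~p | p = ½ | ½ = ½
½ ∉ {T}.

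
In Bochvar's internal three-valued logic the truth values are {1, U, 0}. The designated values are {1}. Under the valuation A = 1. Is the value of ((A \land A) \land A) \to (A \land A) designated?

Yes

A \land A = 1 \land 1 = 1
(A \land A) \land A = 1 \land 1 = 1
A \land A = 1 \land 1 = 1
((A \land A) \land A) \to (A \land A) = 1 \to 1 = 1
1 ∈ {1}.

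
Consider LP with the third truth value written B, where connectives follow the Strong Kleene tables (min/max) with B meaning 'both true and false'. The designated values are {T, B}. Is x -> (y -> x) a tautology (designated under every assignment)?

Every assignment of x, y over {T, B, F} gives a value in {T, B}.
In particular, with x=B, y=B: x -> (y -> x) = B.

Yes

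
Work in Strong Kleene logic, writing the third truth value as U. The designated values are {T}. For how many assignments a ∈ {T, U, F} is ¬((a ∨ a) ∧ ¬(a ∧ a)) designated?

2

a=T: T ✓
a=U: U ·
a=F: T ✓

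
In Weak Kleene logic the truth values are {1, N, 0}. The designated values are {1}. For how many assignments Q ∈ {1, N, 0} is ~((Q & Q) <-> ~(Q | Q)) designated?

Q=1: 1 ✓
Q=N: N ·
Q=0: 1 ✓

2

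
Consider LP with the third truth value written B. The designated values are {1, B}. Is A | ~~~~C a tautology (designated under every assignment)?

Countermodel: A=0, C=0 gives 0, which is not designated.

No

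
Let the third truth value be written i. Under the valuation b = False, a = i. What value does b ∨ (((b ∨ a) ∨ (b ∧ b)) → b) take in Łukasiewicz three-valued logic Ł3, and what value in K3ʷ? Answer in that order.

In Łukasiewicz three-valued logic Ł3: b ∨ a = False ∨ i = i
b ∧ b = False ∧ False = False
(b ∨ a) ∨ (b ∧ b) = i ∨ False = i
((b ∨ a) ∨ (b ∧ b)) → b = i → False = i  [min(1, 1−½+0)]
b ∨ (((b ∨ a) ∨ (b ∧ b)) → b) = False ∨ i = i
In K3ʷ: b ∨ a = False ∨ i = i
b ∧ b = False ∧ False = False
(b ∨ a) ∨ (b ∧ b) = i ∨ False = i
((b ∨ a) ∨ (b ∧ b)) → b = i → False = i  [any arg is the third value ⇒ result is the third value]
b ∨ (((b ∨ a) ∨ (b ∧ b)) → b) = False ∨ i = i

i; i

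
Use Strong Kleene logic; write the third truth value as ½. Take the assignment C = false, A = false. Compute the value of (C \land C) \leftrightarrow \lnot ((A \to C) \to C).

false

C \land C = false \land false = false
A \to C = false \to false = true
(A \to C) \to C = true \to false = false
\lnot ((A \to C) \to C) = \lnot false = true
(C \land C) \leftrightarrow \lnot ((A \to C) \to C) = false \leftrightarrow true = false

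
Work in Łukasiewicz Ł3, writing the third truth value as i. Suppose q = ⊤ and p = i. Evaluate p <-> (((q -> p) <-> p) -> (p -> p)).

q -> p = ⊤ -> i = i
(q -> p) <-> p = i <-> i = ⊤
p -> p = i -> i = ⊤
((q -> p) <-> p) -> (p -> p) = ⊤ -> ⊤ = ⊤
p <-> (((q -> p) <-> p) -> (p -> p)) = i <-> ⊤ = i

i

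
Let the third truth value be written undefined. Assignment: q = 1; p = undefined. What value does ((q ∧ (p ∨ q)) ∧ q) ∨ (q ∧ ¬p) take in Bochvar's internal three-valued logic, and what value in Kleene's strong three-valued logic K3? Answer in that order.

undefined; 1

In Bochvar's internal three-valued logic: p ∨ q = undefined ∨ 1 = undefined
q ∧ (p ∨ q) = 1 ∧ undefined = undefined
(q ∧ (p ∨ q)) ∧ q = undefined ∧ 1 = undefined
¬p = ¬undefined = undefined
q ∧ ¬p = 1 ∧ undefined = undefined
((q ∧ (p ∨ q)) ∧ q) ∨ (q ∧ ¬p) = undefined ∨ undefined = undefined
In Kleene's strong three-valued logic K3: p ∨ q = undefined ∨ 1 = 1
q ∧ (p ∨ q) = 1 ∧ 1 = 1
(q ∧ (p ∨ q)) ∧ q = 1 ∧ 1 = 1
¬p = ¬undefined = undefined
q ∧ ¬p = 1 ∧ undefined = undefined
((q ∧ (p ∨ q)) ∧ q) ∨ (q ∧ ¬p) = 1 ∨ undefined = 1
They differ because Bochvar's internal three-valued logic and Kleene's strong three-valued logic K3 treat undefined differently under the binary connectives.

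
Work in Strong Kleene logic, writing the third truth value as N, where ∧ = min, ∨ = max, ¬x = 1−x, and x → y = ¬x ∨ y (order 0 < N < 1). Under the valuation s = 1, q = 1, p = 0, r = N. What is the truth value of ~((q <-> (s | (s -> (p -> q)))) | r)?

0

p -> q = 0 -> 1 = 1
s -> (p -> q) = 1 -> 1 = 1
s | (s -> (p -> q)) = 1 | 1 = 1
q <-> (s | (s -> (p -> q))) = 1 <-> 1 = 1
(q <-> (s | (s -> (p -> q)))) | r = 1 | N = 1
~((q <-> (s | (s -> (p -> q)))) | r) = ~1 = 0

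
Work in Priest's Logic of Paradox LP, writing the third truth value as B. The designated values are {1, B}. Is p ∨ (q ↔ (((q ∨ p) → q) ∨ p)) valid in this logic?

Countermodel: p=0, q=0 gives 0, which is not designated.

No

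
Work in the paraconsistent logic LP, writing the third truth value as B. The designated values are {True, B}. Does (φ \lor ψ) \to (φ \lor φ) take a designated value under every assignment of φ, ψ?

No

Countermodel: φ=False, ψ=True gives False, which is not designated.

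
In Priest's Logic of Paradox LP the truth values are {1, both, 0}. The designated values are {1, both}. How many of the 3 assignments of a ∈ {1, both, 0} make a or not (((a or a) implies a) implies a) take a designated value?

a=1: 1 ✓
a=both: both ✓
a=0: 1 ✓

3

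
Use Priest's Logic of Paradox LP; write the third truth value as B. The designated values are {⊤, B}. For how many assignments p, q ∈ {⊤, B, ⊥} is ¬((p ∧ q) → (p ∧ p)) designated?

Designated under: (p=B, q=⊤); (p=B, q=B).

2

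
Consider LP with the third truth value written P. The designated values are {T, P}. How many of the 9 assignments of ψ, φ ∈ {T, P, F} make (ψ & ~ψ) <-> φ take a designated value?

Of the 9 assignments, 7 give a value in {T, P}.

7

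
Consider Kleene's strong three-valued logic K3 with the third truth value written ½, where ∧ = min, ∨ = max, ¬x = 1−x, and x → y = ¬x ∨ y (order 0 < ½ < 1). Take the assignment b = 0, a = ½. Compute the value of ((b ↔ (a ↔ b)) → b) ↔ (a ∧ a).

½

a ↔ b = ½ ↔ 0 = ½
b ↔ (a ↔ b) = 0 ↔ ½ = ½
(b ↔ (a ↔ b)) → b = ½ → 0 = ½  [¬½ ∨ 0]
a ∧ a = ½ ∧ ½ = ½
((b ↔ (a ↔ b)) → b) ↔ (a ∧ a) = ½ ↔ ½ = ½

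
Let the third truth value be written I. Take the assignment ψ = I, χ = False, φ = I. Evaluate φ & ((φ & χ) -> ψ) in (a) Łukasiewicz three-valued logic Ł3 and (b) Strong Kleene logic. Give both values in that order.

I; I

In Łukasiewicz three-valued logic Ł3: φ & χ = I & False = False
(φ & χ) -> ψ = False -> I = True  [min(1, 1−0+½)]
φ & ((φ & χ) -> ψ) = I & True = I
In Strong Kleene logic: φ & χ = I & False = False
(φ & χ) -> ψ = False -> I = True
φ & ((φ & χ) -> ψ) = I & True = I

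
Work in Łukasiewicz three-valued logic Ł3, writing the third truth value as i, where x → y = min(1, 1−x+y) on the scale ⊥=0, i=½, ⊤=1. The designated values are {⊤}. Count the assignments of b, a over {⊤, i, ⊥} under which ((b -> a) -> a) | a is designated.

Of the 9 assignments, 5 give a value in {⊤}.

5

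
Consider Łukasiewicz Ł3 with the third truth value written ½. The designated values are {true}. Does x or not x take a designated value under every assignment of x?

No

Countermodel: x=½ gives ½, which is not designated.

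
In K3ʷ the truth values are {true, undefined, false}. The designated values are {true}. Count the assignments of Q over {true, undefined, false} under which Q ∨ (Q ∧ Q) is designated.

1

Q=true: true ✓
Q=undefined: undefined ·
Q=false: false ·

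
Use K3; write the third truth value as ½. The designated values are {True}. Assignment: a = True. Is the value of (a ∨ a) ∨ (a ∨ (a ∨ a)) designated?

Yes

a ∨ a = True ∨ True = True
a ∨ a = True ∨ True = True
a ∨ (a ∨ a) = True ∨ True = True
(a ∨ a) ∨ (a ∨ (a ∨ a)) = True ∨ True = True
True ∈ {True}.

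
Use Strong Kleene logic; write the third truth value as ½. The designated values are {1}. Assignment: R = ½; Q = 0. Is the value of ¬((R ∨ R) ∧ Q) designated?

Yes

R ∨ R = ½ ∨ ½ = ½
(R ∨ R) ∧ Q = ½ ∧ 0 = 0
¬((R ∨ R) ∧ Q) = ¬0 = 1
1 ∈ {1}.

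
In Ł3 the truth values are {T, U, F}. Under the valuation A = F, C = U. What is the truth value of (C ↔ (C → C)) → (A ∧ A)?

C → C = U → U = T  [min(1, 1−½+½)]
C ↔ (C → C) = U ↔ T = U
A ∧ A = F ∧ F = F
(C ↔ (C → C)) → (A ∧ A) = U → F = U

U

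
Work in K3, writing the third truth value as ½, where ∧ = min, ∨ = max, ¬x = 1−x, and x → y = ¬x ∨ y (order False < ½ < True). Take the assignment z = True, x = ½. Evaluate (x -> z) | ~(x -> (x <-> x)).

x -> z = ½ -> True = True  [~½ | True]
x <-> x = ½ <-> ½ = ½
x -> (x <-> x) = ½ -> ½ = ½
~(x -> (x <-> x)) = ~½ = ½
(x -> z) | ~(x -> (x <-> x)) = True | ½ = True

True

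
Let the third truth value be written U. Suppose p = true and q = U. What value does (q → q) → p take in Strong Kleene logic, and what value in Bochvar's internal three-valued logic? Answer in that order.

In Strong Kleene logic: q → q = U → U = U  [¬U ∨ U]
(q → q) → p = U → true = true
In Bochvar's internal three-valued logic: q → q = U → U = U
(q → q) → p = U → true = U
They differ because Strong Kleene logic and Bochvar's internal three-valued logic treat U differently under the binary connectives.

true; U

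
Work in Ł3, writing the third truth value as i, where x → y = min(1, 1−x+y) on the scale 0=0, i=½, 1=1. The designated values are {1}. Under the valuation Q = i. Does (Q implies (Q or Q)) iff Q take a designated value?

Q or Q = i or i = i
Q implies (Q or Q) = i implies i = 1
(Q implies (Q or Q)) iff Q = 1 iff i = i
i ∉ {1}.

No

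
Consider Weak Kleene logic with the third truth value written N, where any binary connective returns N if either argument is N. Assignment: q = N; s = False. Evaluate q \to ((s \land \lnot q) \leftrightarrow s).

\lnot q = \lnot N = N
s \land \lnot q = False \land N = N
(s \land \lnot q) \leftrightarrow s = N \leftrightarrow False = N
q \to ((s \land \lnot q) \leftrightarrow s) = N \to N = N

N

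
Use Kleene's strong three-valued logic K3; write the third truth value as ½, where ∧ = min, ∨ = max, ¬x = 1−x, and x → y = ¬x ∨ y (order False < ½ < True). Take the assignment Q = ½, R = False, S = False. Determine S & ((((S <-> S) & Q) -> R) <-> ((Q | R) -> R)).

False

S <-> S = False <-> False = True
(S <-> S) & Q = True & ½ = ½
((S <-> S) & Q) -> R = ½ -> False = ½  [~½ | False]
Q | R = ½ | False = ½
(Q | R) -> R = ½ -> False = ½
(((S <-> S) & Q) -> R) <-> ((Q | R) -> R) = ½ <-> ½ = ½
S & ((((S <-> S) & Q) -> R) <-> ((Q | R) -> R)) = False & ½ = False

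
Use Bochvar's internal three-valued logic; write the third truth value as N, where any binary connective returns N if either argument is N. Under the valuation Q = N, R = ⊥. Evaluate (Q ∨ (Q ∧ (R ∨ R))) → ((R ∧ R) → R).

N

R ∨ R = ⊥ ∨ ⊥ = ⊥
Q ∧ (R ∨ R) = N ∧ ⊥ = N
Q ∨ (Q ∧ (R ∨ R)) = N ∨ N = N
R ∧ R = ⊥ ∧ ⊥ = ⊥
(R ∧ R) → R = ⊥ → ⊥ = ⊤
(Q ∨ (Q ∧ (R ∨ R))) → ((R ∧ R) → R) = N → ⊤ = N  [any arg is the third value ⇒ result is the third value]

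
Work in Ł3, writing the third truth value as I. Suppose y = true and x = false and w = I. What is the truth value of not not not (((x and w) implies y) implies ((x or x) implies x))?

x and w = false and I = false
(x and w) implies y = false implies true = true
x or x = false or false = false
(x or x) implies x = false implies false = true
((x and w) implies y) implies ((x or x) implies x) = true implies true = true
not (((x and w) implies y) implies ((x or x) implies x)) = not true = false
not not (((x and w) implies y) implies ((x or x) implies x)) = not false = true
not not not (((x and w) implies y) implies ((x or x) implies x)) = not true = false

false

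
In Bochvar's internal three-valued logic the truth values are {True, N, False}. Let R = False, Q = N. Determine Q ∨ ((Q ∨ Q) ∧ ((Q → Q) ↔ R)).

Q ∨ Q = N ∨ N = N
Q → Q = N → N = N
(Q → Q) ↔ R = N ↔ False = N
(Q ∨ Q) ∧ ((Q → Q) ↔ R) = N ∧ N = N
Q ∨ ((Q ∨ Q) ∧ ((Q → Q) ↔ R)) = N ∨ N = N

N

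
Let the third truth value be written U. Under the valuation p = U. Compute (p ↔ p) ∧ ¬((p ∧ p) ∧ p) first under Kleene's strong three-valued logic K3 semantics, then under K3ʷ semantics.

U; U

In Kleene's strong three-valued logic K3: p ↔ p = U ↔ U = U
p ∧ p = U ∧ U = U
(p ∧ p) ∧ p = U ∧ U = U
¬((p ∧ p) ∧ p) = ¬U = U
(p ↔ p) ∧ ¬((p ∧ p) ∧ p) = U ∧ U = U
In K3ʷ: p ↔ p = U ↔ U = U
p ∧ p = U ∧ U = U
(p ∧ p) ∧ p = U ∧ U = U
¬((p ∧ p) ∧ p) = ¬U = U
(p ↔ p) ∧ ¬((p ∧ p) ∧ p) = U ∧ U = U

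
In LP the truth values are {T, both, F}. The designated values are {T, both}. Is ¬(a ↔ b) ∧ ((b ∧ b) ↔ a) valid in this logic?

Countermodel: a=T, b=T gives F, which is not designated.

No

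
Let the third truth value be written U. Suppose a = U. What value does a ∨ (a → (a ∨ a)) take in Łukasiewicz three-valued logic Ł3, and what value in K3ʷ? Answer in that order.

true; U

In Łukasiewicz three-valued logic Ł3: a ∨ a = U ∨ U = U
a → (a ∨ a) = U → U = true  [min(1, 1−½+½)]
a ∨ (a → (a ∨ a)) = U ∨ true = true
In K3ʷ: a ∨ a = U ∨ U = U
a → (a ∨ a) = U → U = U  [any arg is the third value ⇒ result is the third value]
a ∨ (a → (a ∨ a)) = U ∨ U = U
They differ because Łukasiewicz three-valued logic Ł3 and K3ʷ treat U differently under the binary connectives.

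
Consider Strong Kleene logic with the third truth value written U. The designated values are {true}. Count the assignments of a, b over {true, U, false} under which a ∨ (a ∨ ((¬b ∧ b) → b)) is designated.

Of the 9 assignments, 7 give a value in {true}.

7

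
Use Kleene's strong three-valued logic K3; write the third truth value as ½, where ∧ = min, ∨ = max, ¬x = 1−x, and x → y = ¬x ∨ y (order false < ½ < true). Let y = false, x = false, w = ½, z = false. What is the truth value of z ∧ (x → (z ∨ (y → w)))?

y → w = false → ½ = true
z ∨ (y → w) = false ∨ true = true
x → (z ∨ (y → w)) = false → true = true
z ∧ (x → (z ∨ (y → w))) = false ∧ true = false

false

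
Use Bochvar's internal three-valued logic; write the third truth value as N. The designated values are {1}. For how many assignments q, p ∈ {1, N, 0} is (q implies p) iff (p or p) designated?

Designated under: (q=1, p=1); (q=1, p=0); (q=0, p=1).

3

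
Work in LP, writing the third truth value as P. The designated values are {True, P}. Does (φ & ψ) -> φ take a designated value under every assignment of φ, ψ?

Every assignment of φ, ψ over {True, P, False} gives a value in {True, P}.
In particular, with φ=P, ψ=P: (φ & ψ) -> φ = P.

Yes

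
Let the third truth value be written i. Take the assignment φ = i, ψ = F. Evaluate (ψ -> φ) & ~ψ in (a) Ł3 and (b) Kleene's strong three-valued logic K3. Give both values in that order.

T; T

In Ł3: ψ -> φ = F -> i = T
~ψ = ~F = T
(ψ -> φ) & ~ψ = T & T = T
In Kleene's strong three-valued logic K3: ψ -> φ = F -> i = T  [~F | i]
~ψ = ~F = T
(ψ -> φ) & ~ψ = T & T = T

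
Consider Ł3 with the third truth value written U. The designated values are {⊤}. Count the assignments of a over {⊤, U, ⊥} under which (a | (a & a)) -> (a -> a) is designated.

3

a=⊤: ⊤ ✓
a=U: ⊤ ✓
a=⊥: ⊤ ✓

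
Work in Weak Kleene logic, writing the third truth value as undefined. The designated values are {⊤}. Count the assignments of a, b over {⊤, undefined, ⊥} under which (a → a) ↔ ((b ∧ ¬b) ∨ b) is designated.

2

Designated under: (a=⊤, b=⊤); (a=⊥, b=⊤).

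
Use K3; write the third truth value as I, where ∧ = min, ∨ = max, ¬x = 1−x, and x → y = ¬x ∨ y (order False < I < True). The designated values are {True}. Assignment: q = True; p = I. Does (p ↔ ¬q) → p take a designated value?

¬q = ¬True = False
p ↔ ¬q = I ↔ False = I
(p ↔ ¬q) → p = I → I = I  [¬I ∨ I]
I ∉ {True}.

No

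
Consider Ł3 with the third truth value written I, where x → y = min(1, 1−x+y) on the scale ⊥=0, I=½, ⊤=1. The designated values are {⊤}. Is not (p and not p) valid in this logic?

Countermodel: p=I gives I, which is not designated.

No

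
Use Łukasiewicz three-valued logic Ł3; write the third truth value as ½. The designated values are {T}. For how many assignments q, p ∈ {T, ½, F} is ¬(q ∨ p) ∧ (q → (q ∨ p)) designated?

Designated under: (q=F, p=F).

1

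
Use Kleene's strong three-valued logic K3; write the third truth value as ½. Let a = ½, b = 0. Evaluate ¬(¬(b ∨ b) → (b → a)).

b ∨ b = 0 ∨ 0 = 0
¬(b ∨ b) = ¬0 = 1
b → a = 0 → ½ = 1  [¬0 ∨ ½]
¬(b ∨ b) → (b → a) = 1 → 1 = 1
¬(¬(b ∨ b) → (b → a)) = ¬1 = 0

0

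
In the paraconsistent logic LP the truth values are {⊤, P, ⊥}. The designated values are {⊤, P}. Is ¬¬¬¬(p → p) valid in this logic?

Yes

Every assignment of p over {⊤, P, ⊥} gives a value in {⊤, P}.
In particular, with p=P: ¬¬¬¬(p → p) = P.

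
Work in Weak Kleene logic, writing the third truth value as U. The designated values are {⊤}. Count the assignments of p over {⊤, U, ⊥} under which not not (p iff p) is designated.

p=⊤: ⊤ ✓
p=U: U ·
p=⊥: ⊤ ✓

2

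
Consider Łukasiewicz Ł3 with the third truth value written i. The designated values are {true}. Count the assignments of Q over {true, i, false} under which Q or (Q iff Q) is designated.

3

Q=true: true ✓
Q=i: true ✓
Q=false: true ✓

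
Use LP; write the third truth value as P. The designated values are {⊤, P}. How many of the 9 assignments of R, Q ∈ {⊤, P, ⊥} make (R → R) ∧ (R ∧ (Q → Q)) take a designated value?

6

Of the 9 assignments, 6 give a value in {⊤, P}.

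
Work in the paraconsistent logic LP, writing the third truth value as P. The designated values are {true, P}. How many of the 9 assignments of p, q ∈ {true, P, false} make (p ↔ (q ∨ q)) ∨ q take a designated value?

8

Of the 9 assignments, 8 give a value in {true, P}.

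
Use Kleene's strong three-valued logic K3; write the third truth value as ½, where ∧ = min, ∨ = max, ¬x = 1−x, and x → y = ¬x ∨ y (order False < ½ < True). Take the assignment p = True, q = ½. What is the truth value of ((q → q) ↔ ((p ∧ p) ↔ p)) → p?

True

q → q = ½ → ½ = ½  [¬½ ∨ ½]
p ∧ p = True ∧ True = True
(p ∧ p) ↔ p = True ↔ True = True
(q → q) ↔ ((p ∧ p) ↔ p) = ½ ↔ True = ½
((q → q) ↔ ((p ∧ p) ↔ p)) → p = ½ → True = True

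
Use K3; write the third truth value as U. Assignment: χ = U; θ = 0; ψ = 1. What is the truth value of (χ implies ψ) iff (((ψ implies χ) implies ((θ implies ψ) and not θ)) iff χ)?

U

χ implies ψ = U implies 1 = 1  [not U or 1]
ψ implies χ = 1 implies U = U
θ implies ψ = 0 implies 1 = 1
not θ = not 0 = 1
(θ implies ψ) and not θ = 1 and 1 = 1
(ψ implies χ) implies ((θ implies ψ) and not θ) = U implies 1 = 1
((ψ implies χ) implies ((θ implies ψ) and not θ)) iff χ = 1 iff U = U
(χ implies ψ) iff (((ψ implies χ) implies ((θ implies ψ) and not θ)) iff χ) = 1 iff U = U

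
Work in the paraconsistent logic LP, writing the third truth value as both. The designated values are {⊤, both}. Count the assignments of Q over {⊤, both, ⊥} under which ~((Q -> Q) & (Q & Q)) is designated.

2

Q=⊤: ⊥ ·
Q=both: both ✓
Q=⊥: ⊤ ✓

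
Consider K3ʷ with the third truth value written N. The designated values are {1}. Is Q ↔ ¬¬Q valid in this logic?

Countermodel: Q=N gives N, which is not designated.

No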